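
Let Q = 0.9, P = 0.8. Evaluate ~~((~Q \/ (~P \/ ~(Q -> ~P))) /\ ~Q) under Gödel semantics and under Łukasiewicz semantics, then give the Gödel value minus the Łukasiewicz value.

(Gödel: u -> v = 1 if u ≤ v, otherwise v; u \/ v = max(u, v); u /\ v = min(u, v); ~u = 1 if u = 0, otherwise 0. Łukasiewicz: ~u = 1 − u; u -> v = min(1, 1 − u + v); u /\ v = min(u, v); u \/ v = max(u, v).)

Gödel evaluation:
  ~Q: Gödel ¬ of 0.9 = 0 (operand ≠ 0)
  ~P: Gödel ¬ of 0.8 = 0 (operand ≠ 0)
  ~P: Gödel ¬ of 0.8 = 0 (operand ≠ 0)
  (Q -> ~P): 0.9 > 0, so result = 0
  ~(Q -> ~P): Gödel ¬ of 0 = 1 (operand is 0)
  (~P \/ ~(Q -> ~P)) = max(0, 1) = 1
  (~Q \/ (~P \/ ~(Q -> ~P))) = max(0, 1) = 1
  ~Q: Gödel ¬ of 0.9 = 0 (operand ≠ 0)
  ((~Q \/ (~P \/ ~(Q -> ~P))) /\ ~Q) = min(1, 0) = 0
  ~((~Q \/ (~P \/ ~(Q -> ~P))) /\ ~Q): Gödel ¬ of 0 = 1 (operand is 0)
  ~~((~Q \/ (~P \/ ~(Q -> ~P))) /\ ~Q): Gödel ¬ of 1 = 0 (operand ≠ 0)
  Gödel value = 0
Łukasiewicz evaluation:
  ~Q: Łukasiewicz ¬ gives 1 − 0.9 = 0.1
  ~P: Łukasiewicz ¬ gives 1 − 0.8 = 0.2
  ~P: Łukasiewicz ¬ gives 1 − 0.8 = 0.2
  (Q -> ~P): min(1, 1 − 0.9 + 0.2) = 0.3
  ~(Q -> ~P): Łukasiewicz ¬ gives 1 − 0.3 = 0.7
  (~P \/ ~(Q -> ~P)) = max(0.2, 0.7) = 0.7
  (~Q \/ (~P \/ ~(Q -> ~P))) = max(0.1, 0.7) = 0.7
  ~Q: Łukasiewicz ¬ gives 1 − 0.9 = 0.1
  ((~Q \/ (~P \/ ~(Q -> ~P))) /\ ~Q) = min(0.7, 0.1) = 0.1
  ~((~Q \/ (~P \/ ~(Q -> ~P))) /\ ~Q): Łukasiewicz ¬ gives 1 − 0.1 = 0.9
  ~~((~Q \/ (~P \/ ~(Q -> ~P))) /\ ~Q): Łukasiewicz ¬ gives 1 − 0.9 = 0.1
  Łukasiewicz value = 0.1
Difference: 0 − 0.1 = -0.10

-0.10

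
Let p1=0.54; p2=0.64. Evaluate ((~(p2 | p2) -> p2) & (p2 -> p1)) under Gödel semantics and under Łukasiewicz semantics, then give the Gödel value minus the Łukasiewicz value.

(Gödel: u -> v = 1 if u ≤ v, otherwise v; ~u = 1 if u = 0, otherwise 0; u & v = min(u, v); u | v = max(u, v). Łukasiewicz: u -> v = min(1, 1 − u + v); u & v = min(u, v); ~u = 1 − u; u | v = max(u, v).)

-0.36

Gödel evaluation:
  (p2 | p2) = max(0.64, 0.64) = 0.64
  ~(p2 | p2): Gödel ¬ of 0.64 = 0 (operand ≠ 0)
  (~(p2 | p2) -> p2): 0 ≤ 0.64, so result = 1
  (p2 -> p1): 0.64 > 0.54, so result = 0.54
  ((~(p2 | p2) -> p2) & (p2 -> p1)) = min(1, 0.54) = 0.54
  Gödel value = 0.54
Łukasiewicz evaluation:
  (p2 | p2) = max(0.64, 0.64) = 0.64
  ~(p2 | p2): Łukasiewicz ¬ gives 1 − 0.64 = 0.36
  (~(p2 | p2) -> p2): min(1, 1 − 0.36 + 0.64) = 1
  (p2 -> p1): min(1, 1 − 0.64 + 0.54) = 0.9
  ((~(p2 | p2) -> p2) & (p2 -> p1)) = min(1, 0.9) = 0.9
  Łukasiewicz value = 0.9
Difference: 0.54 − 0.9 = -0.36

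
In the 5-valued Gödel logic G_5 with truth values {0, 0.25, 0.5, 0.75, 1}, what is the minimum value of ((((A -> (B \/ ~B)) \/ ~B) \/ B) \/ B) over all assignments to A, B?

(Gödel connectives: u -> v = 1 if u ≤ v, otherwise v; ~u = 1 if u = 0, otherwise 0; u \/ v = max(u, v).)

The minimum is attained at A = 0.5, B = 0.25:
  ~B: Gödel ¬ of 0.25 = 0 (operand ≠ 0)
  (B \/ ~B) = max(0.25, 0) = 0.25
  (A -> (B \/ ~B)): 0.5 > 0.25, so result = 0.25
  ~B: Gödel ¬ of 0.25 = 0 (operand ≠ 0)
  ((A -> (B \/ ~B)) \/ ~B) = max(0.25, 0) = 0.25
  (((A -> (B \/ ~B)) \/ ~B) \/ B) = max(0.25, 0.25) = 0.25
  ((((A -> (B \/ ~B)) \/ ~B) \/ B) \/ B) = max(0.25, 0.25) = 0.25
Checking all 25 assignments confirms none give a value below 0.25.

0.25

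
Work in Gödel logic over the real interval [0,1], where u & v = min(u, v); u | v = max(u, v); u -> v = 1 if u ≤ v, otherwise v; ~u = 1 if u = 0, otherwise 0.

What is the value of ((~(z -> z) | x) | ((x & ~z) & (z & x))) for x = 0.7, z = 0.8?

0.70

(z -> z): 0.8 ≤ 0.8, so result = 1
~(z -> z): Gödel ¬ of 1 = 0 (operand ≠ 0)
(~(z -> z) | x) = max(0, 0.7) = 0.7
~z: Gödel ¬ of 0.8 = 0 (operand ≠ 0)
(x & ~z) = min(0.7, 0) = 0
(z & x) = min(0.8, 0.7) = 0.7
((x & ~z) & (z & x)) = min(0, 0.7) = 0
((~(z -> z) | x) | ((x & ~z) & (z & x))) = max(0.7, 0) = 0.7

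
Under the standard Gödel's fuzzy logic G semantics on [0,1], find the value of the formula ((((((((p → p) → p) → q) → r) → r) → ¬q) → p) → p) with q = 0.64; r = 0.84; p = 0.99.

0.99

(p → p): 0.99 ≤ 0.99, so result = 1
((p → p) → p): 1 > 0.99, so result = 0.99
(((p → p) → p) → q): 0.99 > 0.64, so result = 0.64
((((p → p) → p) → q) → r): 0.64 ≤ 0.84, so result = 1
(((((p → p) → p) → q) → r) → r): 1 > 0.84, so result = 0.84
¬q: Gödel ¬ of 0.64 = 0 (operand ≠ 0)
((((((p → p) → p) → q) → r) → r) → ¬q): 0.84 > 0, so result = 0
(((((((p → p) → p) → q) → r) → r) → ¬q) → p): 0 ≤ 0.99, so result = 1
((((((((p → p) → p) → q) → r) → r) → ¬q) → p) → p): 1 > 0.99, so result = 0.99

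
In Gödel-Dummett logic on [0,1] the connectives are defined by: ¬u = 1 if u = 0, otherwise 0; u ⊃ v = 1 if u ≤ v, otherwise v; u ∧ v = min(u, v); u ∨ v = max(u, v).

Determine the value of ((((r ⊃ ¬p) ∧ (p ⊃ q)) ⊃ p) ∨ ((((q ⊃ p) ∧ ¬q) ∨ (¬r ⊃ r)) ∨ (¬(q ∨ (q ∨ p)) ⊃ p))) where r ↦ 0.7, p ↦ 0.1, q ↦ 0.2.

¬p: Gödel ¬ of 0.1 = 0 (operand ≠ 0)
(r ⊃ ¬p): 0.7 > 0, so result = 0
(p ⊃ q): 0.1 ≤ 0.2, so result = 1
((r ⊃ ¬p) ∧ (p ⊃ q)) = min(0, 1) = 0
(((r ⊃ ¬p) ∧ (p ⊃ q)) ⊃ p): 0 ≤ 0.1, so result = 1
(q ⊃ p): 0.2 > 0.1, so result = 0.1
¬q: Gödel ¬ of 0.2 = 0 (operand ≠ 0)
((q ⊃ p) ∧ ¬q) = min(0.1, 0) = 0
¬r: Gödel ¬ of 0.7 = 0 (operand ≠ 0)
(¬r ⊃ r): 0 ≤ 0.7, so result = 1
(((q ⊃ p) ∧ ¬q) ∨ (¬r ⊃ r)) = max(0, 1) = 1
(q ∨ p) = max(0.2, 0.1) = 0.2
(q ∨ (q ∨ p)) = max(0.2, 0.2) = 0.2
¬(q ∨ (q ∨ p)): Gödel ¬ of 0.2 = 0 (operand ≠ 0)
(¬(q ∨ (q ∨ p)) ⊃ p): 0 ≤ 0.1, so result = 1
((((q ⊃ p) ∧ ¬q) ∨ (¬r ⊃ r)) ∨ (¬(q ∨ (q ∨ p)) ⊃ p)) = max(1, 1) = 1
((((r ⊃ ¬p) ∧ (p ⊃ q)) ⊃ p) ∨ ((((q ⊃ p) ∧ ¬q) ∨ (¬r ⊃ r)) ∨ (¬(q ∨ (q ∨ p)) ⊃ p))) = max(1, 1) = 1

1.00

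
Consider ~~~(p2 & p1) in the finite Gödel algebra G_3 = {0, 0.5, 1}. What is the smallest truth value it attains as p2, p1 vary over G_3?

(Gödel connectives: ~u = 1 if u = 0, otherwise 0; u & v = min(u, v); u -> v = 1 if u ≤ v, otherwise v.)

0.00

The minimum is attained at p2 = 0.5, p1 = 0.5:
  (p2 & p1) = min(0.5, 0.5) = 0.5
  ~(p2 & p1): Gödel ¬ of 0.5 = 0 (operand ≠ 0)
  ~~(p2 & p1): Gödel ¬ of 0 = 1 (operand is 0)
  ~~~(p2 & p1): Gödel ¬ of 1 = 0 (operand ≠ 0)
Checking all 9 assignments confirms none give a value below 0.00.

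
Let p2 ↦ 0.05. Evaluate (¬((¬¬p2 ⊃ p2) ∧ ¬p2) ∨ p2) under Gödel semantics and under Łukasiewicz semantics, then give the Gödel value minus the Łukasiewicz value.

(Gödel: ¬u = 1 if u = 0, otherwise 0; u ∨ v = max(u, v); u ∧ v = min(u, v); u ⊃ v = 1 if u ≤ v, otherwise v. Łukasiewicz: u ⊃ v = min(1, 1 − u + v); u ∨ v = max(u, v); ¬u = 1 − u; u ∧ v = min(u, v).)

Gödel evaluation:
  ¬p2: Gödel ¬ of 0.05 = 0 (operand ≠ 0)
  ¬¬p2: Gödel ¬ of 0 = 1 (operand is 0)
  (¬¬p2 ⊃ p2): 1 > 0.05, so result = 0.05
  ¬p2: Gödel ¬ of 0.05 = 0 (operand ≠ 0)
  ((¬¬p2 ⊃ p2) ∧ ¬p2) = min(0.05, 0) = 0
  ¬((¬¬p2 ⊃ p2) ∧ ¬p2): Gödel ¬ of 0 = 1 (operand is 0)
  (¬((¬¬p2 ⊃ p2) ∧ ¬p2) ∨ p2) = max(1, 0.05) = 1
  Gödel value = 1
Łukasiewicz evaluation:
  ¬p2: Łukasiewicz ¬ gives 1 − 0.05 = 0.95
  ¬¬p2: Łukasiewicz ¬ gives 1 − 0.95 = 0.05
  (¬¬p2 ⊃ p2): min(1, 1 − 0.05 + 0.05) = 1
  ¬p2: Łukasiewicz ¬ gives 1 − 0.05 = 0.95
  ((¬¬p2 ⊃ p2) ∧ ¬p2) = min(1, 0.95) = 0.95
  ¬((¬¬p2 ⊃ p2) ∧ ¬p2): Łukasiewicz ¬ gives 1 − 0.95 = 0.05
  (¬((¬¬p2 ⊃ p2) ∧ ¬p2) ∨ p2) = max(0.05, 0.05) = 0.05
  Łukasiewicz value = 0.05
Difference: 1 − 0.05 = 0.95

0.95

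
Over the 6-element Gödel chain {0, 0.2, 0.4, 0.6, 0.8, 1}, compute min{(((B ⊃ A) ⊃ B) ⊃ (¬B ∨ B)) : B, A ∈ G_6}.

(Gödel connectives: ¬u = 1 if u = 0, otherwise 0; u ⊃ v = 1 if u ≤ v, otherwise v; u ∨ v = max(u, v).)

The minimum is attained at B = 0.2, A = 0:
  (B ⊃ A): 0.2 > 0, so result = 0
  ((B ⊃ A) ⊃ B): 0 ≤ 0.2, so result = 1
  ¬B: Gödel ¬ of 0.2 = 0 (operand ≠ 0)
  (¬B ∨ B) = max(0, 0.2) = 0.2
  (((B ⊃ A) ⊃ B) ⊃ (¬B ∨ B)): 1 > 0.2, so result = 0.2
Checking all 36 assignments confirms none give a value below 0.20.

0.20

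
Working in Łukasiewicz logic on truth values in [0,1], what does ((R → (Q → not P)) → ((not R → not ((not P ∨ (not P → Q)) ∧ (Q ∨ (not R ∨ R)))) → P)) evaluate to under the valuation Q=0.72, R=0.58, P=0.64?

not P: Łukasiewicz ¬ gives 1 − 0.64 = 0.36
(Q → not P): min(1, 1 − 0.72 + 0.36) = 0.64
(R → (Q → not P)): min(1, 1 − 0.58 + 0.64) = 1
not R: Łukasiewicz ¬ gives 1 − 0.58 = 0.42
not P: Łukasiewicz ¬ gives 1 − 0.64 = 0.36
not P: Łukasiewicz ¬ gives 1 − 0.64 = 0.36
(not P → Q): min(1, 1 − 0.36 + 0.72) = 1
(not P ∨ (not P → Q)) = max(0.36, 1) = 1
not R: Łukasiewicz ¬ gives 1 − 0.58 = 0.42
(not R ∨ R) = max(0.42, 0.58) = 0.58
(Q ∨ (not R ∨ R)) = max(0.72, 0.58) = 0.72
((not P ∨ (not P → Q)) ∧ (Q ∨ (not R ∨ R))) = min(1, 0.72) = 0.72
not ((not P ∨ (not P → Q)) ∧ (Q ∨ (not R ∨ R))): Łukasiewicz ¬ gives 1 − 0.72 = 0.28
(not R → not ((not P ∨ (not P → Q)) ∧ (Q ∨ (not R ∨ R)))): min(1, 1 − 0.42 + 0.28) = 0.86
((not R → not ((not P ∨ (not P → Q)) ∧ (Q ∨ (not R ∨ R)))) → P): min(1, 1 − 0.86 + 0.64) = 0.78
((R → (Q → not P)) → ((not R → not ((not P ∨ (not P → Q)) ∧ (Q ∨ (not R ∨ R)))) → P)): min(1, 1 − 1 + 0.78) = 0.78

0.78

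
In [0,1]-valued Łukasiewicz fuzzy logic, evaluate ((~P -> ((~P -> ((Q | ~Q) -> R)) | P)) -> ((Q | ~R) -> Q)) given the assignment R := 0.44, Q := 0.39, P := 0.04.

~P: Łukasiewicz ¬ gives 1 − 0.04 = 0.96
~P: Łukasiewicz ¬ gives 1 − 0.04 = 0.96
~Q: Łukasiewicz ¬ gives 1 − 0.39 = 0.61
(Q | ~Q) = max(0.39, 0.61) = 0.61
((Q | ~Q) -> R): min(1, 1 − 0.61 + 0.44) = 0.83
(~P -> ((Q | ~Q) -> R)): min(1, 1 − 0.96 + 0.83) = 0.87
((~P -> ((Q | ~Q) -> R)) | P) = max(0.87, 0.04) = 0.87
(~P -> ((~P -> ((Q | ~Q) -> R)) | P)): min(1, 1 − 0.96 + 0.87) = 0.91
~R: Łukasiewicz ¬ gives 1 − 0.44 = 0.56
(Q | ~R) = max(0.39, 0.56) = 0.56
((Q | ~R) -> Q): min(1, 1 − 0.56 + 0.39) = 0.83
((~P -> ((~P -> ((Q | ~Q) -> R)) | P)) -> ((Q | ~R) -> Q)): min(1, 1 − 0.91 + 0.83) = 0.92

0.92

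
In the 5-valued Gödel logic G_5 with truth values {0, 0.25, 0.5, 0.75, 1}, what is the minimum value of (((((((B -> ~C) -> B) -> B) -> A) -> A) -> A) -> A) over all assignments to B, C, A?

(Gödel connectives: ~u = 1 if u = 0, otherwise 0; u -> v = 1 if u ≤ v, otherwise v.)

The minimum is attained at B = 0.25, C = 0.25, A = 0.25:
  ~C: Gödel ¬ of 0.25 = 0 (operand ≠ 0)
  (B -> ~C): 0.25 > 0, so result = 0
  ((B -> ~C) -> B): 0 ≤ 0.25, so result = 1
  (((B -> ~C) -> B) -> B): 1 > 0.25, so result = 0.25
  ((((B -> ~C) -> B) -> B) -> A): 0.25 ≤ 0.25, so result = 1
  (((((B -> ~C) -> B) -> B) -> A) -> A): 1 > 0.25, so result = 0.25
  ((((((B -> ~C) -> B) -> B) -> A) -> A) -> A): 0.25 ≤ 0.25, so result = 1
  (((((((B -> ~C) -> B) -> B) -> A) -> A) -> A) -> A): 1 > 0.25, so result = 0.25
Checking all 125 assignments confirms none give a value below 0.25.

0.25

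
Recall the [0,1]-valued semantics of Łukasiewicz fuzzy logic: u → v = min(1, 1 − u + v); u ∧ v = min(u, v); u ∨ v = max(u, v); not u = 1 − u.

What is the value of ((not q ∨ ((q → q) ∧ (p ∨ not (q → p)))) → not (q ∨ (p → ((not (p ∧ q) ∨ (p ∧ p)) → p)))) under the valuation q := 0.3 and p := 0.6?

not q: Łukasiewicz ¬ gives 1 − 0.3 = 0.7
(q → q): min(1, 1 − 0.3 + 0.3) = 1
(q → p): min(1, 1 − 0.3 + 0.6) = 1
not (q → p): Łukasiewicz ¬ gives 1 − 1 = 0
(p ∨ not (q → p)) = max(0.6, 0) = 0.6
((q → q) ∧ (p ∨ not (q → p))) = min(1, 0.6) = 0.6
(not q ∨ ((q → q) ∧ (p ∨ not (q → p)))) = max(0.7, 0.6) = 0.7
(p ∧ q) = min(0.6, 0.3) = 0.3
not (p ∧ q): Łukasiewicz ¬ gives 1 − 0.3 = 0.7
(p ∧ p) = min(0.6, 0.6) = 0.6
(not (p ∧ q) ∨ (p ∧ p)) = max(0.7, 0.6) = 0.7
((not (p ∧ q) ∨ (p ∧ p)) → p): min(1, 1 − 0.7 + 0.6) = 0.9
(p → ((not (p ∧ q) ∨ (p ∧ p)) → p)): min(1, 1 − 0.6 + 0.9) = 1
(q ∨ (p → ((not (p ∧ q) ∨ (p ∧ p)) → p))) = max(0.3, 1) = 1
not (q ∨ (p → ((not (p ∧ q) ∨ (p ∧ p)) → p))): Łukasiewicz ¬ gives 1 − 1 = 0
((not q ∨ ((q → q) ∧ (p ∨ not (q → p)))) → not (q ∨ (p → ((not (p ∧ q) ∨ (p ∧ p)) → p)))): min(1, 1 − 0.7 + 0) = 0.3

0.30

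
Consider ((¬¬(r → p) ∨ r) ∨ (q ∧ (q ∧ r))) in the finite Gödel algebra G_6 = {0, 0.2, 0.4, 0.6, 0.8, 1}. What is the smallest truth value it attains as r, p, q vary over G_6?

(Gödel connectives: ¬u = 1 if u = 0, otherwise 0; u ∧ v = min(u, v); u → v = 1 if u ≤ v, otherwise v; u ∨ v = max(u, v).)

0.20

The minimum is attained at r = 0.2, p = 0, q = 0:
  (r → p): 0.2 > 0, so result = 0
  ¬(r → p): Gödel ¬ of 0 = 1 (operand is 0)
  ¬¬(r → p): Gödel ¬ of 1 = 0 (operand ≠ 0)
  (¬¬(r → p) ∨ r) = max(0, 0.2) = 0.2
  (q ∧ r) = min(0, 0.2) = 0
  (q ∧ (q ∧ r)) = min(0, 0) = 0
  ((¬¬(r → p) ∨ r) ∨ (q ∧ (q ∧ r))) = max(0.2, 0) = 0.2
Checking all 216 assignments confirms none give a value below 0.20.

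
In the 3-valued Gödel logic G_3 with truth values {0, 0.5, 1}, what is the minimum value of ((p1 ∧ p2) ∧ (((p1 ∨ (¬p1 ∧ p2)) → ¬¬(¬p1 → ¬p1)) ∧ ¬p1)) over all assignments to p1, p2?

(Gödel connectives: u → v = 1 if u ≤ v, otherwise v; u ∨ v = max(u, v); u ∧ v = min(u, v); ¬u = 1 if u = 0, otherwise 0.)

The minimum is attained at p1 = 0, p2 = 0:
  (p1 ∧ p2) = min(0, 0) = 0
  ¬p1: Gödel ¬ of 0 = 1 (operand is 0)
  (¬p1 ∧ p2) = min(1, 0) = 0
  (p1 ∨ (¬p1 ∧ p2)) = max(0, 0) = 0
  ¬p1: Gödel ¬ of 0 = 1 (operand is 0)
  ¬p1: Gödel ¬ of 0 = 1 (operand is 0)
  (¬p1 → ¬p1): 1 ≤ 1, so result = 1
  ¬(¬p1 → ¬p1): Gödel ¬ of 1 = 0 (operand ≠ 0)
  ¬¬(¬p1 → ¬p1): Gödel ¬ of 0 = 1 (operand is 0)
  ((p1 ∨ (¬p1 ∧ p2)) → ¬¬(¬p1 → ¬p1)): 0 ≤ 1, so result = 1
  ¬p1: Gödel ¬ of 0 = 1 (operand is 0)
  (((p1 ∨ (¬p1 ∧ p2)) → ¬¬(¬p1 → ¬p1)) ∧ ¬p1) = min(1, 1) = 1
  ((p1 ∧ p2) ∧ (((p1 ∨ (¬p1 ∧ p2)) → ¬¬(¬p1 → ¬p1)) ∧ ¬p1)) = min(0, 1) = 0
Checking all 9 assignments confirms none give a value below 0.00.

0.00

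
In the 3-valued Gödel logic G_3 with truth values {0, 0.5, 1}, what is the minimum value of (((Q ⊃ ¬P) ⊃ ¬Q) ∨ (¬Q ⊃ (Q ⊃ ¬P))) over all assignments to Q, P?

Every assignment gives 1. For instance at Q = 0, P = 0:
  ¬P: Gödel ¬ of 0 = 1 (operand is 0)
  (Q ⊃ ¬P): 0 ≤ 1, so result = 1
  ¬Q: Gödel ¬ of 0 = 1 (operand is 0)
  ((Q ⊃ ¬P) ⊃ ¬Q): 1 ≤ 1, so result = 1
  ¬Q: Gödel ¬ of 0 = 1 (operand is 0)
  ¬P: Gödel ¬ of 0 = 1 (operand is 0)
  (Q ⊃ ¬P): 0 ≤ 1, so result = 1
  (¬Q ⊃ (Q ⊃ ¬P)): 1 ≤ 1, so result = 1
  (((Q ⊃ ¬P) ⊃ ¬Q) ∨ (¬Q ⊃ (Q ⊃ ¬P))) = max(1, 1) = 1
All 9 assignments give value 1 — the formula is a G_3-tautology.

1.00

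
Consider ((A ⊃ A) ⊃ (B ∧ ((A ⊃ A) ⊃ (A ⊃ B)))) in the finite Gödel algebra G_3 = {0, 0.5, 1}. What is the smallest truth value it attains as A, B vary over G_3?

0.00

The minimum is attained at A = 0, B = 0:
  (A ⊃ A): 0 ≤ 0, so result = 1
  (A ⊃ A): 0 ≤ 0, so result = 1
  (A ⊃ B): 0 ≤ 0, so result = 1
  ((A ⊃ A) ⊃ (A ⊃ B)): 1 ≤ 1, so result = 1
  (B ∧ ((A ⊃ A) ⊃ (A ⊃ B))) = min(0, 1) = 0
  ((A ⊃ A) ⊃ (B ∧ ((A ⊃ A) ⊃ (A ⊃ B)))): 1 > 0, so result = 0
Checking all 9 assignments confirms none give a value below 0.00.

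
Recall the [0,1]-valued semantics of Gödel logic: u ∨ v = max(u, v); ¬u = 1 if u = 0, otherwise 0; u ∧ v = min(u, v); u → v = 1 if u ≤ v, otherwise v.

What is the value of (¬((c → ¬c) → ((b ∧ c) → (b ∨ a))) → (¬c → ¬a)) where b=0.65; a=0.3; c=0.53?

¬c: Gödel ¬ of 0.53 = 0 (operand ≠ 0)
(c → ¬c): 0.53 > 0, so result = 0
(b ∧ c) = min(0.65, 0.53) = 0.53
(b ∨ a) = max(0.65, 0.3) = 0.65
((b ∧ c) → (b ∨ a)): 0.53 ≤ 0.65, so result = 1
((c → ¬c) → ((b ∧ c) → (b ∨ a))): 0 ≤ 1, so result = 1
¬((c → ¬c) → ((b ∧ c) → (b ∨ a))): Gödel ¬ of 1 = 0 (operand ≠ 0)
¬c: Gödel ¬ of 0.53 = 0 (operand ≠ 0)
¬a: Gödel ¬ of 0.3 = 0 (operand ≠ 0)
(¬c → ¬a): 0 ≤ 0, so result = 1
(¬((c → ¬c) → ((b ∧ c) → (b ∨ a))) → (¬c → ¬a)): 0 ≤ 1, so result = 1

1.00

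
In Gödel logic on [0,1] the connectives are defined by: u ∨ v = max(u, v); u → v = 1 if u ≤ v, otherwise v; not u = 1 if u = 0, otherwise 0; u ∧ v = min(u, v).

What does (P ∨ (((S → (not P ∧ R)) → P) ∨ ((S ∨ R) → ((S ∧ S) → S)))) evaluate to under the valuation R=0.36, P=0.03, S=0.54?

1.00

not P: Gödel ¬ of 0.03 = 0 (operand ≠ 0)
(not P ∧ R) = min(0, 0.36) = 0
(S → (not P ∧ R)): 0.54 > 0, so result = 0
((S → (not P ∧ R)) → P): 0 ≤ 0.03, so result = 1
(S ∨ R) = max(0.54, 0.36) = 0.54
(S ∧ S) = min(0.54, 0.54) = 0.54
((S ∧ S) → S): 0.54 ≤ 0.54, so result = 1
((S ∨ R) → ((S ∧ S) → S)): 0.54 ≤ 1, so result = 1
(((S → (not P ∧ R)) → P) ∨ ((S ∨ R) → ((S ∧ S) → S))) = max(1, 1) = 1
(P ∨ (((S → (not P ∧ R)) → P) ∨ ((S ∨ R) → ((S ∧ S) → S)))) = max(0.03, 1) = 1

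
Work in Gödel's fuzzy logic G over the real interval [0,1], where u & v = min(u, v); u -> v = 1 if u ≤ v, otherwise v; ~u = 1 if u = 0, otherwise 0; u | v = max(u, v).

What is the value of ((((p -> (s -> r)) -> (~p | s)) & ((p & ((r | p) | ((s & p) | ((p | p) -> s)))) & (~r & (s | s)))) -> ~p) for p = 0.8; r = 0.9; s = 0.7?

1.00

(s -> r): 0.7 ≤ 0.9, so result = 1
(p -> (s -> r)): 0.8 ≤ 1, so result = 1
~p: Gödel ¬ of 0.8 = 0 (operand ≠ 0)
(~p | s) = max(0, 0.7) = 0.7
((p -> (s -> r)) -> (~p | s)): 1 > 0.7, so result = 0.7
(r | p) = max(0.9, 0.8) = 0.9
(s & p) = min(0.7, 0.8) = 0.7
(p | p) = max(0.8, 0.8) = 0.8
((p | p) -> s): 0.8 > 0.7, so result = 0.7
((s & p) | ((p | p) -> s)) = max(0.7, 0.7) = 0.7
((r | p) | ((s & p) | ((p | p) -> s))) = max(0.9, 0.7) = 0.9
(p & ((r | p) | ((s & p) | ((p | p) -> s)))) = min(0.8, 0.9) = 0.8
~r: Gödel ¬ of 0.9 = 0 (operand ≠ 0)
(s | s) = max(0.7, 0.7) = 0.7
(~r & (s | s)) = min(0, 0.7) = 0
((p & ((r | p) | ((s & p) | ((p | p) -> s)))) & (~r & (s | s))) = min(0.8, 0) = 0
(((p -> (s -> r)) -> (~p | s)) & ((p & ((r | p) | ((s & p) | ((p | p) -> s)))) & (~r & (s | s)))) = min(0.7, 0) = 0
~p: Gödel ¬ of 0.8 = 0 (operand ≠ 0)
((((p -> (s -> r)) -> (~p | s)) & ((p & ((r | p) | ((s & p) | ((p | p) -> s)))) & (~r & (s | s)))) -> ~p): 0 ≤ 0, so result = 1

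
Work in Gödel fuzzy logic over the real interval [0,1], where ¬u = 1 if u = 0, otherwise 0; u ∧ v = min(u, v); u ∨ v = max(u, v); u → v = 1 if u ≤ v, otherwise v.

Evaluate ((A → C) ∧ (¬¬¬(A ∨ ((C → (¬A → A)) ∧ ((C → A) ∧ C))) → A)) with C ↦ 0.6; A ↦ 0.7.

(A → C): 0.7 > 0.6, so result = 0.6
¬A: Gödel ¬ of 0.7 = 0 (operand ≠ 0)
(¬A → A): 0 ≤ 0.7, so result = 1
(C → (¬A → A)): 0.6 ≤ 1, so result = 1
(C → A): 0.6 ≤ 0.7, so result = 1
((C → A) ∧ C) = min(1, 0.6) = 0.6
((C → (¬A → A)) ∧ ((C → A) ∧ C)) = min(1, 0.6) = 0.6
(A ∨ ((C → (¬A → A)) ∧ ((C → A) ∧ C))) = max(0.7, 0.6) = 0.7
¬(A ∨ ((C → (¬A → A)) ∧ ((C → A) ∧ C))): Gödel ¬ of 0.7 = 0 (operand ≠ 0)
¬¬(A ∨ ((C → (¬A → A)) ∧ ((C → A) ∧ C))): Gödel ¬ of 0 = 1 (operand is 0)
¬¬¬(A ∨ ((C → (¬A → A)) ∧ ((C → A) ∧ C))): Gödel ¬ of 1 = 0 (operand ≠ 0)
(¬¬¬(A ∨ ((C → (¬A → A)) ∧ ((C → A) ∧ C))) → A): 0 ≤ 0.7, so result = 1
((A → C) ∧ (¬¬¬(A ∨ ((C → (¬A → A)) ∧ ((C → A) ∧ C))) → A)) = min(0.6, 1) = 0.6

0.60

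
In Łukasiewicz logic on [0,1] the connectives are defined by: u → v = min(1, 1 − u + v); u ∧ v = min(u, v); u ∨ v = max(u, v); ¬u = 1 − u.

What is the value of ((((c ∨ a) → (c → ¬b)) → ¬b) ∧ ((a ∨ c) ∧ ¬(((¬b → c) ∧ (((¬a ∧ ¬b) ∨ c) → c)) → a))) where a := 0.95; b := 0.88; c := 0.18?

(c ∨ a) = max(0.18, 0.95) = 0.95
¬b: Łukasiewicz ¬ gives 1 − 0.88 = 0.12
(c → ¬b): min(1, 1 − 0.18 + 0.12) = 0.94
((c ∨ a) → (c → ¬b)): min(1, 1 − 0.95 + 0.94) = 0.99
¬b: Łukasiewicz ¬ gives 1 − 0.88 = 0.12
(((c ∨ a) → (c → ¬b)) → ¬b): min(1, 1 − 0.99 + 0.12) = 0.13
(a ∨ c) = max(0.95, 0.18) = 0.95
¬b: Łukasiewicz ¬ gives 1 − 0.88 = 0.12
(¬b → c): min(1, 1 − 0.12 + 0.18) = 1
¬a: Łukasiewicz ¬ gives 1 − 0.95 = 0.05
¬b: Łukasiewicz ¬ gives 1 − 0.88 = 0.12
(¬a ∧ ¬b) = min(0.05, 0.12) = 0.05
((¬a ∧ ¬b) ∨ c) = max(0.05, 0.18) = 0.18
(((¬a ∧ ¬b) ∨ c) → c): min(1, 1 − 0.18 + 0.18) = 1
((¬b → c) ∧ (((¬a ∧ ¬b) ∨ c) → c)) = min(1, 1) = 1
(((¬b → c) ∧ (((¬a ∧ ¬b) ∨ c) → c)) → a): min(1, 1 − 1 + 0.95) = 0.95
¬(((¬b → c) ∧ (((¬a ∧ ¬b) ∨ c) → c)) → a): Łukasiewicz ¬ gives 1 − 0.95 = 0.05
((a ∨ c) ∧ ¬(((¬b → c) ∧ (((¬a ∧ ¬b) ∨ c) → c)) → a)) = min(0.95, 0.05) = 0.05
((((c ∨ a) → (c → ¬b)) → ¬b) ∧ ((a ∨ c) ∧ ¬(((¬b → c) ∧ (((¬a ∧ ¬b) ∨ c) → c)) → a))) = min(0.13, 0.05) = 0.05

0.05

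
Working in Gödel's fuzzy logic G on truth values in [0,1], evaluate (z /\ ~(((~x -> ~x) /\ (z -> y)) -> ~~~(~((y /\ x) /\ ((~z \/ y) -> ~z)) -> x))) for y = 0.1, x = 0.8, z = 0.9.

~x: Gödel ¬ of 0.8 = 0 (operand ≠ 0)
~x: Gödel ¬ of 0.8 = 0 (operand ≠ 0)
(~x -> ~x): 0 ≤ 0, so result = 1
(z -> y): 0.9 > 0.1, so result = 0.1
((~x -> ~x) /\ (z -> y)) = min(1, 0.1) = 0.1
(y /\ x) = min(0.1, 0.8) = 0.1
~z: Gödel ¬ of 0.9 = 0 (operand ≠ 0)
(~z \/ y) = max(0, 0.1) = 0.1
~z: Gödel ¬ of 0.9 = 0 (operand ≠ 0)
((~z \/ y) -> ~z): 0.1 > 0, so result = 0
((y /\ x) /\ ((~z \/ y) -> ~z)) = min(0.1, 0) = 0
~((y /\ x) /\ ((~z \/ y) -> ~z)): Gödel ¬ of 0 = 1 (operand is 0)
(~((y /\ x) /\ ((~z \/ y) -> ~z)) -> x): 1 > 0.8, so result = 0.8
~(~((y /\ x) /\ ((~z \/ y) -> ~z)) -> x): Gödel ¬ of 0.8 = 0 (operand ≠ 0)
~~(~((y /\ x) /\ ((~z \/ y) -> ~z)) -> x): Gödel ¬ of 0 = 1 (operand is 0)
~~~(~((y /\ x) /\ ((~z \/ y) -> ~z)) -> x): Gödel ¬ of 1 = 0 (operand ≠ 0)
(((~x -> ~x) /\ (z -> y)) -> ~~~(~((y /\ x) /\ ((~z \/ y) -> ~z)) -> x)): 0.1 > 0, so result = 0
~(((~x -> ~x) /\ (z -> y)) -> ~~~(~((y /\ x) /\ ((~z \/ y) -> ~z)) -> x)): Gödel ¬ of 0 = 1 (operand is 0)
(z /\ ~(((~x -> ~x) /\ (z -> y)) -> ~~~(~((y /\ x) /\ ((~z \/ y) -> ~z)) -> x))) = min(0.9, 1) = 0.9

0.90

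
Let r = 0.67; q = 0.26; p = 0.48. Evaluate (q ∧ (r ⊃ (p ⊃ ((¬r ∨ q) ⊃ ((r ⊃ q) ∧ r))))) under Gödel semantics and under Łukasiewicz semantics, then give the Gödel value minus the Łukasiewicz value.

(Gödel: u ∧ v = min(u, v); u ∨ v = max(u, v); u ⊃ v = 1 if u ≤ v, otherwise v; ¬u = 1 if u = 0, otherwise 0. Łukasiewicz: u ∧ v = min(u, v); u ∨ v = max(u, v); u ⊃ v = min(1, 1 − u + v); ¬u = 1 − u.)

Gödel evaluation:
  ¬r: Gödel ¬ of 0.67 = 0 (operand ≠ 0)
  (¬r ∨ q) = max(0, 0.26) = 0.26
  (r ⊃ q): 0.67 > 0.26, so result = 0.26
  ((r ⊃ q) ∧ r) = min(0.26, 0.67) = 0.26
  ((¬r ∨ q) ⊃ ((r ⊃ q) ∧ r)): 0.26 ≤ 0.26, so result = 1
  (p ⊃ ((¬r ∨ q) ⊃ ((r ⊃ q) ∧ r))): 0.48 ≤ 1, so result = 1
  (r ⊃ (p ⊃ ((¬r ∨ q) ⊃ ((r ⊃ q) ∧ r)))): 0.67 ≤ 1, so result = 1
  (q ∧ (r ⊃ (p ⊃ ((¬r ∨ q) ⊃ ((r ⊃ q) ∧ r))))) = min(0.26, 1) = 0.26
  Gödel value = 0.26
Łukasiewicz evaluation:
  ¬r: Łukasiewicz ¬ gives 1 − 0.67 = 0.33
  (¬r ∨ q) = max(0.33, 0.26) = 0.33
  (r ⊃ q): min(1, 1 − 0.67 + 0.26) = 0.59
  ((r ⊃ q) ∧ r) = min(0.59, 0.67) = 0.59
  ((¬r ∨ q) ⊃ ((r ⊃ q) ∧ r)): min(1, 1 − 0.33 + 0.59) = 1
  (p ⊃ ((¬r ∨ q) ⊃ ((r ⊃ q) ∧ r))): min(1, 1 − 0.48 + 1) = 1
  (r ⊃ (p ⊃ ((¬r ∨ q) ⊃ ((r ⊃ q) ∧ r)))): min(1, 1 − 0.67 + 1) = 1
  (q ∧ (r ⊃ (p ⊃ ((¬r ∨ q) ⊃ ((r ⊃ q) ∧ r))))) = min(0.26, 1) = 0.26
  Łukasiewicz value = 0.26
Difference: 0.26 − 0.26 = 0.00

0.00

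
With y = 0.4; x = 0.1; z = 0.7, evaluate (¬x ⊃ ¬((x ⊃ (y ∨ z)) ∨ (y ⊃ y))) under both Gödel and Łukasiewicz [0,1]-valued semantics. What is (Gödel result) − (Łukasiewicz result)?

Gödel evaluation:
  ¬x: Gödel ¬ of 0.1 = 0 (operand ≠ 0)
  (y ∨ z) = max(0.4, 0.7) = 0.7
  (x ⊃ (y ∨ z)): 0.1 ≤ 0.7, so result = 1
  (y ⊃ y): 0.4 ≤ 0.4, so result = 1
  ((x ⊃ (y ∨ z)) ∨ (y ⊃ y)) = max(1, 1) = 1
  ¬((x ⊃ (y ∨ z)) ∨ (y ⊃ y)): Gödel ¬ of 1 = 0 (operand ≠ 0)
  (¬x ⊃ ¬((x ⊃ (y ∨ z)) ∨ (y ⊃ y))): 0 ≤ 0, so result = 1
  Gödel value = 1
Łukasiewicz evaluation:
  ¬x: Łukasiewicz ¬ gives 1 − 0.1 = 0.9
  (y ∨ z) = max(0.4, 0.7) = 0.7
  (x ⊃ (y ∨ z)): min(1, 1 − 0.1 + 0.7) = 1
  (y ⊃ y): min(1, 1 − 0.4 + 0.4) = 1
  ((x ⊃ (y ∨ z)) ∨ (y ⊃ y)) = max(1, 1) = 1
  ¬((x ⊃ (y ∨ z)) ∨ (y ⊃ y)): Łukasiewicz ¬ gives 1 − 1 = 0
  (¬x ⊃ ¬((x ⊃ (y ∨ z)) ∨ (y ⊃ y))): min(1, 1 − 0.9 + 0) = 0.1
  Łukasiewicz value = 0.1
Difference: 1 − 0.1 = 0.90

0.90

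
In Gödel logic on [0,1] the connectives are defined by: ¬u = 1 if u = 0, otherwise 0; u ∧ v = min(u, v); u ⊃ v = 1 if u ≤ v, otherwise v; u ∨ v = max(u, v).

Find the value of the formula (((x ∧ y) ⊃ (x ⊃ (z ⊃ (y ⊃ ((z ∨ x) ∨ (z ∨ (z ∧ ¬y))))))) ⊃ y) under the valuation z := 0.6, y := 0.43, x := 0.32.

(x ∧ y) = min(0.32, 0.43) = 0.32
(z ∨ x) = max(0.6, 0.32) = 0.6
¬y: Gödel ¬ of 0.43 = 0 (operand ≠ 0)
(z ∧ ¬y) = min(0.6, 0) = 0
(z ∨ (z ∧ ¬y)) = max(0.6, 0) = 0.6
((z ∨ x) ∨ (z ∨ (z ∧ ¬y))) = max(0.6, 0.6) = 0.6
(y ⊃ ((z ∨ x) ∨ (z ∨ (z ∧ ¬y)))): 0.43 ≤ 0.6, so result = 1
(z ⊃ (y ⊃ ((z ∨ x) ∨ (z ∨ (z ∧ ¬y))))): 0.6 ≤ 1, so result = 1
(x ⊃ (z ⊃ (y ⊃ ((z ∨ x) ∨ (z ∨ (z ∧ ¬y)))))): 0.32 ≤ 1, so result = 1
((x ∧ y) ⊃ (x ⊃ (z ⊃ (y ⊃ ((z ∨ x) ∨ (z ∨ (z ∧ ¬y))))))): 0.32 ≤ 1, so result = 1
(((x ∧ y) ⊃ (x ⊃ (z ⊃ (y ⊃ ((z ∨ x) ∨ (z ∨ (z ∧ ¬y))))))) ⊃ y): 1 > 0.43, so result = 0.43

0.43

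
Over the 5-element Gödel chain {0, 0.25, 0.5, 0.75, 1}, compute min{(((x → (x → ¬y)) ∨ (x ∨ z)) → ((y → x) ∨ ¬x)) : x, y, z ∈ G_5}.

0.25

The minimum is attained at x = 0.25, y = 0.5, z = 0.5:
  ¬y: Gödel ¬ of 0.5 = 0 (operand ≠ 0)
  (x → ¬y): 0.25 > 0, so result = 0
  (x → (x → ¬y)): 0.25 > 0, so result = 0
  (x ∨ z) = max(0.25, 0.5) = 0.5
  ((x → (x → ¬y)) ∨ (x ∨ z)) = max(0, 0.5) = 0.5
  (y → x): 0.5 > 0.25, so result = 0.25
  ¬x: Gödel ¬ of 0.25 = 0 (operand ≠ 0)
  ((y → x) ∨ ¬x) = max(0.25, 0) = 0.25
  (((x → (x → ¬y)) ∨ (x ∨ z)) → ((y → x) ∨ ¬x)): 0.5 > 0.25, so result = 0.25
Checking all 125 assignments confirms none give a value below 0.25.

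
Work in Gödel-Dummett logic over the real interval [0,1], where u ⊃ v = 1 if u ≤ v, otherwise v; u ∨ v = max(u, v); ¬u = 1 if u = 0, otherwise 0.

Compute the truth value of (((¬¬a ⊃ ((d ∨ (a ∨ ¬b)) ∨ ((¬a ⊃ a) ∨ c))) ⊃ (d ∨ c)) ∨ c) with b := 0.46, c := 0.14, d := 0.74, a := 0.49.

0.74

¬a: Gödel ¬ of 0.49 = 0 (operand ≠ 0)
¬¬a: Gödel ¬ of 0 = 1 (operand is 0)
¬b: Gödel ¬ of 0.46 = 0 (operand ≠ 0)
(a ∨ ¬b) = max(0.49, 0) = 0.49
(d ∨ (a ∨ ¬b)) = max(0.74, 0.49) = 0.74
¬a: Gödel ¬ of 0.49 = 0 (operand ≠ 0)
(¬a ⊃ a): 0 ≤ 0.49, so result = 1
((¬a ⊃ a) ∨ c) = max(1, 0.14) = 1
((d ∨ (a ∨ ¬b)) ∨ ((¬a ⊃ a) ∨ c)) = max(0.74, 1) = 1
(¬¬a ⊃ ((d ∨ (a ∨ ¬b)) ∨ ((¬a ⊃ a) ∨ c))): 1 ≤ 1, so result = 1
(d ∨ c) = max(0.74, 0.14) = 0.74
((¬¬a ⊃ ((d ∨ (a ∨ ¬b)) ∨ ((¬a ⊃ a) ∨ c))) ⊃ (d ∨ c)): 1 > 0.74, so result = 0.74
(((¬¬a ⊃ ((d ∨ (a ∨ ¬b)) ∨ ((¬a ⊃ a) ∨ c))) ⊃ (d ∨ c)) ∨ c) = max(0.74, 0.14) = 0.74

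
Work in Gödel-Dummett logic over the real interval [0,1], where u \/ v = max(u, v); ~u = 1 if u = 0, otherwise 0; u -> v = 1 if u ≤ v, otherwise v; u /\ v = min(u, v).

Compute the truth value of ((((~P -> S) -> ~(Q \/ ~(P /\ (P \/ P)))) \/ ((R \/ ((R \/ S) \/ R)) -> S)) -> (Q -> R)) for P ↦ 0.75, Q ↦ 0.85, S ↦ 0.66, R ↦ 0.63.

0.63

~P: Gödel ¬ of 0.75 = 0 (operand ≠ 0)
(~P -> S): 0 ≤ 0.66, so result = 1
(P \/ P) = max(0.75, 0.75) = 0.75
(P /\ (P \/ P)) = min(0.75, 0.75) = 0.75
~(P /\ (P \/ P)): Gödel ¬ of 0.75 = 0 (operand ≠ 0)
(Q \/ ~(P /\ (P \/ P))) = max(0.85, 0) = 0.85
~(Q \/ ~(P /\ (P \/ P))): Gödel ¬ of 0.85 = 0 (operand ≠ 0)
((~P -> S) -> ~(Q \/ ~(P /\ (P \/ P)))): 1 > 0, so result = 0
(R \/ S) = max(0.63, 0.66) = 0.66
((R \/ S) \/ R) = max(0.66, 0.63) = 0.66
(R \/ ((R \/ S) \/ R)) = max(0.63, 0.66) = 0.66
((R \/ ((R \/ S) \/ R)) -> S): 0.66 ≤ 0.66, so result = 1
(((~P -> S) -> ~(Q \/ ~(P /\ (P \/ P)))) \/ ((R \/ ((R \/ S) \/ R)) -> S)) = max(0, 1) = 1
(Q -> R): 0.85 > 0.63, so result = 0.63
((((~P -> S) -> ~(Q \/ ~(P /\ (P \/ P)))) \/ ((R \/ ((R \/ S) \/ R)) -> S)) -> (Q -> R)): 1 > 0.63, so result = 0.63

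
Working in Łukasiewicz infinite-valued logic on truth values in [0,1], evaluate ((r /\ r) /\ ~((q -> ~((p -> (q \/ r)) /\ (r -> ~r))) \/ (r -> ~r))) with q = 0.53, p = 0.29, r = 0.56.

(r /\ r) = min(0.56, 0.56) = 0.56
(q \/ r) = max(0.53, 0.56) = 0.56
(p -> (q \/ r)): min(1, 1 − 0.29 + 0.56) = 1
~r: Łukasiewicz ¬ gives 1 − 0.56 = 0.44
(r -> ~r): min(1, 1 − 0.56 + 0.44) = 0.88
((p -> (q \/ r)) /\ (r -> ~r)) = min(1, 0.88) = 0.88
~((p -> (q \/ r)) /\ (r -> ~r)): Łukasiewicz ¬ gives 1 − 0.88 = 0.12
(q -> ~((p -> (q \/ r)) /\ (r -> ~r))): min(1, 1 − 0.53 + 0.12) = 0.59
~r: Łukasiewicz ¬ gives 1 − 0.56 = 0.44
(r -> ~r): min(1, 1 − 0.56 + 0.44) = 0.88
((q -> ~((p -> (q \/ r)) /\ (r -> ~r))) \/ (r -> ~r)) = max(0.59, 0.88) = 0.88
~((q -> ~((p -> (q \/ r)) /\ (r -> ~r))) \/ (r -> ~r)): Łukasiewicz ¬ gives 1 − 0.88 = 0.12
((r /\ r) /\ ~((q -> ~((p -> (q \/ r)) /\ (r -> ~r))) \/ (r -> ~r))) = min(0.56, 0.12) = 0.12

0.12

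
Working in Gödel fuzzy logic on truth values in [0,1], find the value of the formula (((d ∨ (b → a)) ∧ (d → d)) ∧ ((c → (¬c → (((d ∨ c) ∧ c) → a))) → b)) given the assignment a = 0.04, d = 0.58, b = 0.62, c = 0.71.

(b → a): 0.62 > 0.04, so result = 0.04
(d ∨ (b → a)) = max(0.58, 0.04) = 0.58
(d → d): 0.58 ≤ 0.58, so result = 1
((d ∨ (b → a)) ∧ (d → d)) = min(0.58, 1) = 0.58
¬c: Gödel ¬ of 0.71 = 0 (operand ≠ 0)
(d ∨ c) = max(0.58, 0.71) = 0.71
((d ∨ c) ∧ c) = min(0.71, 0.71) = 0.71
(((d ∨ c) ∧ c) → a): 0.71 > 0.04, so result = 0.04
(¬c → (((d ∨ c) ∧ c) → a)): 0 ≤ 0.04, so result = 1
(c → (¬c → (((d ∨ c) ∧ c) → a))): 0.71 ≤ 1, so result = 1
((c → (¬c → (((d ∨ c) ∧ c) → a))) → b): 1 > 0.62, so result = 0.62
(((d ∨ (b → a)) ∧ (d → d)) ∧ ((c → (¬c → (((d ∨ c) ∧ c) → a))) → b)) = min(0.58, 0.62) = 0.58

0.58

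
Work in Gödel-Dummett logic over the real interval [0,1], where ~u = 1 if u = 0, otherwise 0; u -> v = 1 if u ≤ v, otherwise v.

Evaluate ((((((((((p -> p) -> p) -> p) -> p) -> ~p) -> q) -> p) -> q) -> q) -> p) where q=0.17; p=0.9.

(p -> p): 0.9 ≤ 0.9, so result = 1
((p -> p) -> p): 1 > 0.9, so result = 0.9
(((p -> p) -> p) -> p): 0.9 ≤ 0.9, so result = 1
((((p -> p) -> p) -> p) -> p): 1 > 0.9, so result = 0.9
~p: Gödel ¬ of 0.9 = 0 (operand ≠ 0)
(((((p -> p) -> p) -> p) -> p) -> ~p): 0.9 > 0, so result = 0
((((((p -> p) -> p) -> p) -> p) -> ~p) -> q): 0 ≤ 0.17, so result = 1
(((((((p -> p) -> p) -> p) -> p) -> ~p) -> q) -> p): 1 > 0.9, so result = 0.9
((((((((p -> p) -> p) -> p) -> p) -> ~p) -> q) -> p) -> q): 0.9 > 0.17, so result = 0.17
(((((((((p -> p) -> p) -> p) -> p) -> ~p) -> q) -> p) -> q) -> q): 0.17 ≤ 0.17, so result = 1
((((((((((p -> p) -> p) -> p) -> p) -> ~p) -> q) -> p) -> q) -> q) -> p): 1 > 0.9, so result = 0.9

0.90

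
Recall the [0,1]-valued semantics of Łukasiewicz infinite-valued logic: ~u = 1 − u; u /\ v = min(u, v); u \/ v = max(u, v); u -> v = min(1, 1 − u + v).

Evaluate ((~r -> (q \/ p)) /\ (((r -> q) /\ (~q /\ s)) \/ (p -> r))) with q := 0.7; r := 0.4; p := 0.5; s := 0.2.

~r: Łukasiewicz ¬ gives 1 − 0.4 = 0.6
(q \/ p) = max(0.7, 0.5) = 0.7
(~r -> (q \/ p)): min(1, 1 − 0.6 + 0.7) = 1
(r -> q): min(1, 1 − 0.4 + 0.7) = 1
~q: Łukasiewicz ¬ gives 1 − 0.7 = 0.3
(~q /\ s) = min(0.3, 0.2) = 0.2
((r -> q) /\ (~q /\ s)) = min(1, 0.2) = 0.2
(p -> r): min(1, 1 − 0.5 + 0.4) = 0.9
(((r -> q) /\ (~q /\ s)) \/ (p -> r)) = max(0.2, 0.9) = 0.9
((~r -> (q \/ p)) /\ (((r -> q) /\ (~q /\ s)) \/ (p -> r))) = min(1, 0.9) = 0.9

0.90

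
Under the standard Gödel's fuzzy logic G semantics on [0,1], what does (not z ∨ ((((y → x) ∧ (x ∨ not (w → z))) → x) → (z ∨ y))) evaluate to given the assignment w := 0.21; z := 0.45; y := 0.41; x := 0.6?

not z: Gödel ¬ of 0.45 = 0 (operand ≠ 0)
(y → x): 0.41 ≤ 0.6, so result = 1
(w → z): 0.21 ≤ 0.45, so result = 1
not (w → z): Gödel ¬ of 1 = 0 (operand ≠ 0)
(x ∨ not (w → z)) = max(0.6, 0) = 0.6
((y → x) ∧ (x ∨ not (w → z))) = min(1, 0.6) = 0.6
(((y → x) ∧ (x ∨ not (w → z))) → x): 0.6 ≤ 0.6, so result = 1
(z ∨ y) = max(0.45, 0.41) = 0.45
((((y → x) ∧ (x ∨ not (w → z))) → x) → (z ∨ y)): 1 > 0.45, so result = 0.45
(not z ∨ ((((y → x) ∧ (x ∨ not (w → z))) → x) → (z ∨ y))) = max(0, 0.45) = 0.45

0.45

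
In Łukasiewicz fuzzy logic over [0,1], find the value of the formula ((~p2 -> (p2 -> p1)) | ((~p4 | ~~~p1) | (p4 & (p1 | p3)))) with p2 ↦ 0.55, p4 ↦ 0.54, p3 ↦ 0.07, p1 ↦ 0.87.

~p2: Łukasiewicz ¬ gives 1 − 0.55 = 0.45
(p2 -> p1): min(1, 1 − 0.55 + 0.87) = 1
(~p2 -> (p2 -> p1)): min(1, 1 − 0.45 + 1) = 1
~p4: Łukasiewicz ¬ gives 1 − 0.54 = 0.46
~p1: Łukasiewicz ¬ gives 1 − 0.87 = 0.13
~~p1: Łukasiewicz ¬ gives 1 − 0.13 = 0.87
~~~p1: Łukasiewicz ¬ gives 1 − 0.87 = 0.13
(~p4 | ~~~p1) = max(0.46, 0.13) = 0.46
(p1 | p3) = max(0.87, 0.07) = 0.87
(p4 & (p1 | p3)) = min(0.54, 0.87) = 0.54
((~p4 | ~~~p1) | (p4 & (p1 | p3))) = max(0.46, 0.54) = 0.54
((~p2 -> (p2 -> p1)) | ((~p4 | ~~~p1) | (p4 & (p1 | p3)))) = max(1, 0.54) = 1

1.00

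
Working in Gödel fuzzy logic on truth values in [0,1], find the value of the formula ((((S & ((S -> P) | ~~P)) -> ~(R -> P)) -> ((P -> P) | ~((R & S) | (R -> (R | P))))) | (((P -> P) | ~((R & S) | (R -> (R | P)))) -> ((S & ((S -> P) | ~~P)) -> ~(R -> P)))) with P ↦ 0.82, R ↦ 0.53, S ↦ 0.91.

(S -> P): 0.91 > 0.82, so result = 0.82
~P: Gödel ¬ of 0.82 = 0 (operand ≠ 0)
~~P: Gödel ¬ of 0 = 1 (operand is 0)
((S -> P) | ~~P) = max(0.82, 1) = 1
(S & ((S -> P) | ~~P)) = min(0.91, 1) = 0.91
(R -> P): 0.53 ≤ 0.82, so result = 1
~(R -> P): Gödel ¬ of 1 = 0 (operand ≠ 0)
((S & ((S -> P) | ~~P)) -> ~(R -> P)): 0.91 > 0, so result = 0
(P -> P): 0.82 ≤ 0.82, so result = 1
(R & S) = min(0.53, 0.91) = 0.53
(R | P) = max(0.53, 0.82) = 0.82
(R -> (R | P)): 0.53 ≤ 0.82, so result = 1
((R & S) | (R -> (R | P))) = max(0.53, 1) = 1
~((R & S) | (R -> (R | P))): Gödel ¬ of 1 = 0 (operand ≠ 0)
((P -> P) | ~((R & S) | (R -> (R | P)))) = max(1, 0) = 1
(((S & ((S -> P) | ~~P)) -> ~(R -> P)) -> ((P -> P) | ~((R & S) | (R -> (R | P))))): 0 ≤ 1, so result = 1
(P -> P): 0.82 ≤ 0.82, so result = 1
(R & S) = min(0.53, 0.91) = 0.53
(R | P) = max(0.53, 0.82) = 0.82
(R -> (R | P)): 0.53 ≤ 0.82, so result = 1
((R & S) | (R -> (R | P))) = max(0.53, 1) = 1
~((R & S) | (R -> (R | P))): Gödel ¬ of 1 = 0 (operand ≠ 0)
((P -> P) | ~((R & S) | (R -> (R | P)))) = max(1, 0) = 1
(S -> P): 0.91 > 0.82, so result = 0.82
~P: Gödel ¬ of 0.82 = 0 (operand ≠ 0)
~~P: Gödel ¬ of 0 = 1 (operand is 0)
((S -> P) | ~~P) = max(0.82, 1) = 1
(S & ((S -> P) | ~~P)) = min(0.91, 1) = 0.91
(R -> P): 0.53 ≤ 0.82, so result = 1
~(R -> P): Gödel ¬ of 1 = 0 (operand ≠ 0)
((S & ((S -> P) | ~~P)) -> ~(R -> P)): 0.91 > 0, so result = 0
(((P -> P) | ~((R & S) | (R -> (R | P)))) -> ((S & ((S -> P) | ~~P)) -> ~(R -> P))): 1 > 0, so result = 0
((((S & ((S -> P) | ~~P)) -> ~(R -> P)) -> ((P -> P) | ~((R & S) | (R -> (R | P))))) | (((P -> P) | ~((R & S) | (R -> (R | P)))) -> ((S & ((S -> P) | ~~P)) -> ~(R -> P)))) = max(1, 0) = 1

1.00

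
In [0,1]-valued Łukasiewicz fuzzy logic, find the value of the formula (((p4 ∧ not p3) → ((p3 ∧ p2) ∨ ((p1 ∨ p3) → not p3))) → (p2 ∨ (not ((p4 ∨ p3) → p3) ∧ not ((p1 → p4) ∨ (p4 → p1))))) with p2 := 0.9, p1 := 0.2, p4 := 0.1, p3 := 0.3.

0.90

not p3: Łukasiewicz ¬ gives 1 − 0.3 = 0.7
(p4 ∧ not p3) = min(0.1, 0.7) = 0.1
(p3 ∧ p2) = min(0.3, 0.9) = 0.3
(p1 ∨ p3) = max(0.2, 0.3) = 0.3
not p3: Łukasiewicz ¬ gives 1 − 0.3 = 0.7
((p1 ∨ p3) → not p3): min(1, 1 − 0.3 + 0.7) = 1
((p3 ∧ p2) ∨ ((p1 ∨ p3) → not p3)) = max(0.3, 1) = 1
((p4 ∧ not p3) → ((p3 ∧ p2) ∨ ((p1 ∨ p3) → not p3))): min(1, 1 − 0.1 + 1) = 1
(p4 ∨ p3) = max(0.1, 0.3) = 0.3
((p4 ∨ p3) → p3): min(1, 1 − 0.3 + 0.3) = 1
not ((p4 ∨ p3) → p3): Łukasiewicz ¬ gives 1 − 1 = 0
(p1 → p4): min(1, 1 − 0.2 + 0.1) = 0.9
(p4 → p1): min(1, 1 − 0.1 + 0.2) = 1
((p1 → p4) ∨ (p4 → p1)) = max(0.9, 1) = 1
not ((p1 → p4) ∨ (p4 → p1)): Łukasiewicz ¬ gives 1 − 1 = 0
(not ((p4 ∨ p3) → p3) ∧ not ((p1 → p4) ∨ (p4 → p1))) = min(0, 0) = 0
(p2 ∨ (not ((p4 ∨ p3) → p3) ∧ not ((p1 → p4) ∨ (p4 → p1)))) = max(0.9, 0) = 0.9
(((p4 ∧ not p3) → ((p3 ∧ p2) ∨ ((p1 ∨ p3) → not p3))) → (p2 ∨ (not ((p4 ∨ p3) → p3) ∧ not ((p1 → p4) ∨ (p4 → p1))))): min(1, 1 − 1 + 0.9) = 0.9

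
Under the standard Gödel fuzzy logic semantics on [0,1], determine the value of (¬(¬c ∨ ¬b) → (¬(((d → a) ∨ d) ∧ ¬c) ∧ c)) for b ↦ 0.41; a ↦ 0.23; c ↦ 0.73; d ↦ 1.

0.73

¬c: Gödel ¬ of 0.73 = 0 (operand ≠ 0)
¬b: Gödel ¬ of 0.41 = 0 (operand ≠ 0)
(¬c ∨ ¬b) = max(0, 0) = 0
¬(¬c ∨ ¬b): Gödel ¬ of 0 = 1 (operand is 0)
(d → a): 1 > 0.23, so result = 0.23
((d → a) ∨ d) = max(0.23, 1) = 1
¬c: Gödel ¬ of 0.73 = 0 (operand ≠ 0)
(((d → a) ∨ d) ∧ ¬c) = min(1, 0) = 0
¬(((d → a) ∨ d) ∧ ¬c): Gödel ¬ of 0 = 1 (operand is 0)
(¬(((d → a) ∨ d) ∧ ¬c) ∧ c) = min(1, 0.73) = 0.73
(¬(¬c ∨ ¬b) → (¬(((d → a) ∨ d) ∧ ¬c) ∧ c)): 1 > 0.73, so result = 0.73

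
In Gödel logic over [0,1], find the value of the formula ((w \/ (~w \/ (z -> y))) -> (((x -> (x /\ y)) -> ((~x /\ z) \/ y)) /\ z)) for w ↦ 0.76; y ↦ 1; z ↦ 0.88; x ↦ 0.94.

~w: Gödel ¬ of 0.76 = 0 (operand ≠ 0)
(z -> y): 0.88 ≤ 1, so result = 1
(~w \/ (z -> y)) = max(0, 1) = 1
(w \/ (~w \/ (z -> y))) = max(0.76, 1) = 1
(x /\ y) = min(0.94, 1) = 0.94
(x -> (x /\ y)): 0.94 ≤ 0.94, so result = 1
~x: Gödel ¬ of 0.94 = 0 (operand ≠ 0)
(~x /\ z) = min(0, 0.88) = 0
((~x /\ z) \/ y) = max(0, 1) = 1
((x -> (x /\ y)) -> ((~x /\ z) \/ y)): 1 ≤ 1, so result = 1
(((x -> (x /\ y)) -> ((~x /\ z) \/ y)) /\ z) = min(1, 0.88) = 0.88
((w \/ (~w \/ (z -> y))) -> (((x -> (x /\ y)) -> ((~x /\ z) \/ y)) /\ z)): 1 > 0.88, so result = 0.88

0.88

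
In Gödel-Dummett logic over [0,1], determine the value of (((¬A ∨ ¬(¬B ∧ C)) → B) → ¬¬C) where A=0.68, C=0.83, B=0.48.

1.00

¬A: Gödel ¬ of 0.68 = 0 (operand ≠ 0)
¬B: Gödel ¬ of 0.48 = 0 (operand ≠ 0)
(¬B ∧ C) = min(0, 0.83) = 0
¬(¬B ∧ C): Gödel ¬ of 0 = 1 (operand is 0)
(¬A ∨ ¬(¬B ∧ C)) = max(0, 1) = 1
((¬A ∨ ¬(¬B ∧ C)) → B): 1 > 0.48, so result = 0.48
¬C: Gödel ¬ of 0.83 = 0 (operand ≠ 0)
¬¬C: Gödel ¬ of 0 = 1 (operand is 0)
(((¬A ∨ ¬(¬B ∧ C)) → B) → ¬¬C): 0.48 ≤ 1, so result = 1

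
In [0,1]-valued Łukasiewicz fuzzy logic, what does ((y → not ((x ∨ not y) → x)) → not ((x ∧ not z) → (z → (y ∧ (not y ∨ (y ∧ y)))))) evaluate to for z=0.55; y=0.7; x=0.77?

0.70

not y: Łukasiewicz ¬ gives 1 − 0.7 = 0.3
(x ∨ not y) = max(0.77, 0.3) = 0.77
((x ∨ not y) → x): min(1, 1 − 0.77 + 0.77) = 1
not ((x ∨ not y) → x): Łukasiewicz ¬ gives 1 − 1 = 0
(y → not ((x ∨ not y) → x)): min(1, 1 − 0.7 + 0) = 0.3
not z: Łukasiewicz ¬ gives 1 − 0.55 = 0.45
(x ∧ not z) = min(0.77, 0.45) = 0.45
not y: Łukasiewicz ¬ gives 1 − 0.7 = 0.3
(y ∧ y) = min(0.7, 0.7) = 0.7
(not y ∨ (y ∧ y)) = max(0.3, 0.7) = 0.7
(y ∧ (not y ∨ (y ∧ y))) = min(0.7, 0.7) = 0.7
(z → (y ∧ (not y ∨ (y ∧ y)))): min(1, 1 − 0.55 + 0.7) = 1
((x ∧ not z) → (z → (y ∧ (not y ∨ (y ∧ y))))): min(1, 1 − 0.45 + 1) = 1
not ((x ∧ not z) → (z → (y ∧ (not y ∨ (y ∧ y))))): Łukasiewicz ¬ gives 1 − 1 = 0
((y → not ((x ∨ not y) → x)) → not ((x ∧ not z) → (z → (y ∧ (not y ∨ (y ∧ y)))))): min(1, 1 − 0.3 + 0) = 0.7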